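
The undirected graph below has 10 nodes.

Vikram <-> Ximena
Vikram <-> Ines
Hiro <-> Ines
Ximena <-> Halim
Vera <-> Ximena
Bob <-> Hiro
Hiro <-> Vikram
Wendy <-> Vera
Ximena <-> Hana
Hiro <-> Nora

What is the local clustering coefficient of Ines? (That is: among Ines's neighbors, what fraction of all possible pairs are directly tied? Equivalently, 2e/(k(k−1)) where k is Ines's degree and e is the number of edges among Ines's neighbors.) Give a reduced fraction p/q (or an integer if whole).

Ines's neighbors: Hiro and Vikram (k = 2).
Possible neighbor pairs: C(2,2) = 1. Edges among them: Hiro–Vikram → e = 1.
Clustering(Ines) = 1/1.

1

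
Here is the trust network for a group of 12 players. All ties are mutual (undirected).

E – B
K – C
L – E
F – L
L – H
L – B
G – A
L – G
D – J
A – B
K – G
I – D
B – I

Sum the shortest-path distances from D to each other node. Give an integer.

Distances from D: A:3, B:2, C:6, E:3, F:4, G:4, H:4, I:1, J:1, K:5, L:3.
Sum = 3 + 2 + 6 + 3 + 4 + 4 + 4 + 1 + 1 + 5 + 3 = 36.

36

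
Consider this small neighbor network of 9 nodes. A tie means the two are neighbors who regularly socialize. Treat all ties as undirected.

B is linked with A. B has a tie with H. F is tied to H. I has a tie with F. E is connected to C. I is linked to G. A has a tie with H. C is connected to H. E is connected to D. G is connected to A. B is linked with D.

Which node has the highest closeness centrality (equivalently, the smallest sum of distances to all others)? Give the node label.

Farness (sum of distances to all others) for each node — A:14, B:14, C:16, D:18, E:20, F:16, G:18, H:12, I:20.
The smallest farness is 12, for H, so H has the highest closeness.

H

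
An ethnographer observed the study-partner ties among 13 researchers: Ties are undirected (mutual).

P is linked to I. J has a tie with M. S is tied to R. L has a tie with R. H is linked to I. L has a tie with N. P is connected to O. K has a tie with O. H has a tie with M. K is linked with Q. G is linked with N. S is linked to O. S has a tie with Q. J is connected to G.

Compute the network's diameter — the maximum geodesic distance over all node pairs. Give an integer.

6

Eccentricity of each node (its greatest distance to any other): G:6, H:5, I:5, J:6, K:6, L:5, M:6, N:5, O:5, P:5, Q:6, R:5, S:5.
The maximum eccentricity is 6, realized for instance by the pair Q–M via Q – K – O – P – I – H – M. So the diameter is 6.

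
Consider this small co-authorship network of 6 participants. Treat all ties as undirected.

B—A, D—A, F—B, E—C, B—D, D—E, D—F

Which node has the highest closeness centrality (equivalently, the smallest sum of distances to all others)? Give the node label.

D

Farness (sum of distances to all others) for each node — A:9, B:8, C:12, D:6, E:8, F:9.
The smallest farness is 6, for D, so D has the highest closeness.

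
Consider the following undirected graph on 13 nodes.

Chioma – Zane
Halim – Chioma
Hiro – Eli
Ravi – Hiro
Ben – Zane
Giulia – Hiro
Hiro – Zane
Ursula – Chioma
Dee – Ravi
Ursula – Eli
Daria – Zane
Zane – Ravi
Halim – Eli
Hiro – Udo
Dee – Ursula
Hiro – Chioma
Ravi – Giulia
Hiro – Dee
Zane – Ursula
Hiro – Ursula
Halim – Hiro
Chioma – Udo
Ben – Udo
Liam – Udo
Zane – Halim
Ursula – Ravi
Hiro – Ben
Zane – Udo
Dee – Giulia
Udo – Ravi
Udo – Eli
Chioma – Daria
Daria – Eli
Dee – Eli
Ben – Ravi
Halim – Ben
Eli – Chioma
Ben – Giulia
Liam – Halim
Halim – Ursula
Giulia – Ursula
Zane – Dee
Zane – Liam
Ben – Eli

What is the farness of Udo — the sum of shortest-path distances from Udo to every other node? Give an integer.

17

Distances from Udo: Ben:1, Chioma:1, Daria:2, Dee:2, Eli:1, Giulia:2, Halim:2, Hiro:1, Liam:1, Ravi:1, Ursula:2, Zane:1.
Sum = 1 + 1 + 2 + 2 + 1 + 2 + 2 + 1 + 1 + 1 + 2 + 1 = 17.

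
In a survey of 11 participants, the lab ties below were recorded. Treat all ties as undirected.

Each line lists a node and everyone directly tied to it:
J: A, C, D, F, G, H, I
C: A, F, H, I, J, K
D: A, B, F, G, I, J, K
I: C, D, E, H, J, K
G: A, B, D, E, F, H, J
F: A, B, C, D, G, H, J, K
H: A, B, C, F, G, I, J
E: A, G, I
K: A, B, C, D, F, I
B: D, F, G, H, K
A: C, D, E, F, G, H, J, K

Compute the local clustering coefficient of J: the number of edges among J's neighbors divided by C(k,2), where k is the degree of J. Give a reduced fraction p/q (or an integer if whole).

J's neighbors: A, C, D, F, G, H, and I (k = 7).
Possible neighbor pairs: C(7,2) = 21. Edges among them: A–C, A–D, A–F, A–G, A–H, C–F, C–H, C–I, D–F, D–G, D–I, F–G, F–H, G–H, H–I → e = 15.
Clustering(J) = 15/21 = 5/7.

5/7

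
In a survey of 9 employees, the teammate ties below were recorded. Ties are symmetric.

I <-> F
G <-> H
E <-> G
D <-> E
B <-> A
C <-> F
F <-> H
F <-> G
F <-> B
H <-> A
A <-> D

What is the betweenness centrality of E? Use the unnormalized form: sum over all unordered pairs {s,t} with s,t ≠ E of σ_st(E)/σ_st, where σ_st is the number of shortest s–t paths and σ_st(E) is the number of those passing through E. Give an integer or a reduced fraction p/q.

Pairs whose geodesics pass through E — I–D: 1/3; F–D: 1/3; G–D: 1; D–C: 1/3.
All other pairs contribute 0.
Summing the contributions gives betweenness(E) = 2.

2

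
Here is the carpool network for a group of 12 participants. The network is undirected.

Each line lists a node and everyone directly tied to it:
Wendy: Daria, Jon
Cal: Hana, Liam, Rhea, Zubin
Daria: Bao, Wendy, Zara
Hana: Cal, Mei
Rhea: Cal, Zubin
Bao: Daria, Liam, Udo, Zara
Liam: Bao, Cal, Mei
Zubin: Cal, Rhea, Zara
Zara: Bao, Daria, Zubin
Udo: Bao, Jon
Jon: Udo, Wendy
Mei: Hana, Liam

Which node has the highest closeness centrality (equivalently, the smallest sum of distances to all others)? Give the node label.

Farness (sum of distances to all others) for each node — Bao:20, Cal:24, Daria:24, Hana:32, Jon:34, Liam:21, Mei:29, Rhea:30, Udo:27, Wendy:31, Zara:22, Zubin:24.
The smallest farness is 20, for Bao, so Bao has the highest closeness.

Bao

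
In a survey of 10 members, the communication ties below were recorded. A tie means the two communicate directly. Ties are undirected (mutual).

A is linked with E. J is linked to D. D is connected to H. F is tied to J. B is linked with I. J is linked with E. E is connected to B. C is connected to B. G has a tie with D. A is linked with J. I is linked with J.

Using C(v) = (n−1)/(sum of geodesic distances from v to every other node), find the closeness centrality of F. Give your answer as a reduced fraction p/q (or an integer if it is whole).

Distances from F: A:2, B:3, C:4, D:2, E:2, G:3, H:3, I:2, J:1. Sum = 22.
n = 10, so closeness = 9/22.

9/22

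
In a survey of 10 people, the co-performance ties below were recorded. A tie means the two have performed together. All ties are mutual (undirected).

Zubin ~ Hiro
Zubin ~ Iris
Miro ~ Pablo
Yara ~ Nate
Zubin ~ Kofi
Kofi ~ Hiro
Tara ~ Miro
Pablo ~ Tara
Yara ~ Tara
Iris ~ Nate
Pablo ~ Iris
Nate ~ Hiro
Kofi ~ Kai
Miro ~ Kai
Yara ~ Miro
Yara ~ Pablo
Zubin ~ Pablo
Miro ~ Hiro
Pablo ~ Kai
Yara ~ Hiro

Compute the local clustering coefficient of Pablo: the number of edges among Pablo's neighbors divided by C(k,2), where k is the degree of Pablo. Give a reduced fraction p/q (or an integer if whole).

Pablo's neighbors: Iris, Kai, Miro, Tara, Yara, and Zubin (k = 6).
Possible neighbor pairs: C(6,2) = 15. Edges among them: Iris–Zubin, Kai–Miro, Miro–Tara, Miro–Yara, Tara–Yara → e = 5.
Clustering(Pablo) = 5/15 = 1/3.

1/3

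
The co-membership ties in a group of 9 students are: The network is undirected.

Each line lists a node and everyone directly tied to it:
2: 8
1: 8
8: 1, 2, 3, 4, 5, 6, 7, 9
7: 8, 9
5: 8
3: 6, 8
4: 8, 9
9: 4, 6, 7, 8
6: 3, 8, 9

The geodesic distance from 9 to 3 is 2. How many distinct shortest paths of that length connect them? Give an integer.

2

The shortest distance is 2. The length-2 paths are: 9–8–3; 9–6–3.
That gives 2 distinct shortest paths.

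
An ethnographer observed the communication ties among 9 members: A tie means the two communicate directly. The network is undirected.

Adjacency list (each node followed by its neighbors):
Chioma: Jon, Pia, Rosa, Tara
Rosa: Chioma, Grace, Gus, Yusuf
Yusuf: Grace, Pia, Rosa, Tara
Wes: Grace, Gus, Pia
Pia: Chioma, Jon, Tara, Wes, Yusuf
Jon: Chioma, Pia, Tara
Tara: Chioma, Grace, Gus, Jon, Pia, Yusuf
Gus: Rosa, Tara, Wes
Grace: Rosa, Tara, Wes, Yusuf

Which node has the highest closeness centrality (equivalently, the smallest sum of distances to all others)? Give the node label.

Tara

Farness (sum of distances to all others) for each node — Chioma:12, Grace:12, Gus:13, Jon:13, Pia:11, Rosa:12, Tara:10, Wes:13, Yusuf:12.
The smallest farness is 10, for Tara, so Tara has the highest closeness.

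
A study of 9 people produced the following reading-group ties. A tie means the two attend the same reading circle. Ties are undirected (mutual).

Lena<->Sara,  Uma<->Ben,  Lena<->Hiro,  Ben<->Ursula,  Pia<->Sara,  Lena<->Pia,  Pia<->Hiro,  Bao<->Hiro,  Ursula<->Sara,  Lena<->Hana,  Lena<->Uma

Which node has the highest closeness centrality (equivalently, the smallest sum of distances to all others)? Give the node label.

Farness (sum of distances to all others) for each node — Bao:22, Ben:19, Hana:18, Hiro:15, Lena:11, Pia:14, Sara:14, Uma:15, Ursula:18.
The smallest farness is 11, for Lena, so Lena has the highest closeness.

Lena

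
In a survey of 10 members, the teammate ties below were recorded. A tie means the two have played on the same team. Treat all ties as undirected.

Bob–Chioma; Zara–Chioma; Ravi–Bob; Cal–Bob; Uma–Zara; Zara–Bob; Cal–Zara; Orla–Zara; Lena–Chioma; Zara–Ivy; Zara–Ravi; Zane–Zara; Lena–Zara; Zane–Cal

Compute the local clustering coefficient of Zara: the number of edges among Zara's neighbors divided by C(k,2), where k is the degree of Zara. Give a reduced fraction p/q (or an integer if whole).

Zara's neighbors: Bob, Cal, Chioma, Ivy, Lena, Orla, Ravi, Uma, and Zane (k = 9).
Possible neighbor pairs: C(9,2) = 36. Edges among them: Bob–Cal, Bob–Chioma, Bob–Ravi, Cal–Zane, Chioma–Lena → e = 5.
Clustering(Zara) = 5/36.

5/36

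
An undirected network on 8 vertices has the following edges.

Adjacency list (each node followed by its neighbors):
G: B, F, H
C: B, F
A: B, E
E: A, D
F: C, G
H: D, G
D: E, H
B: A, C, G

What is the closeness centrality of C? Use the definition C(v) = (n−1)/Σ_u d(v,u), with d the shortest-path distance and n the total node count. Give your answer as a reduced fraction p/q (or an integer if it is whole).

Distances from C: A:2, B:1, D:4, E:3, F:1, G:2, H:3. Sum = 16.
n = 8, so closeness = 7/16.

7/16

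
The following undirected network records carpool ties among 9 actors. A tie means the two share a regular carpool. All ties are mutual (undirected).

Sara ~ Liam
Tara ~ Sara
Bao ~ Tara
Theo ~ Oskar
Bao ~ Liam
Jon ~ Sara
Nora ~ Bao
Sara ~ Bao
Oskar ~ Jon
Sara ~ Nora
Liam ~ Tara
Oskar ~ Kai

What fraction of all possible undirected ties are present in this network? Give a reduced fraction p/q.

There are 12 edges and 9 nodes, so the maximum possible is C(9,2) = 36.
Density = 12/36 = 1/3.

1/3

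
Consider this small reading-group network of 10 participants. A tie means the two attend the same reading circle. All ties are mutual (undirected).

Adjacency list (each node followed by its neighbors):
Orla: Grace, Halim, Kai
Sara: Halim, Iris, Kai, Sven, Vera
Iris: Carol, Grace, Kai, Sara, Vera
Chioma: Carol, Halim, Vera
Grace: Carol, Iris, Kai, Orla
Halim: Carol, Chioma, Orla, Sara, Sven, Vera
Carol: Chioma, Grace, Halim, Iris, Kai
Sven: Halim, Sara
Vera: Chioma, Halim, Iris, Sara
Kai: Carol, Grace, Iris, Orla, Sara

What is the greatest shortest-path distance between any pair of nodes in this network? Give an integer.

3

Eccentricity of each node (its greatest distance to any other): Carol:2, Chioma:2, Grace:3, Halim:2, Iris:2, Kai:2, Orla:2, Sara:2, Sven:3, Vera:2.
The maximum eccentricity is 3, realized for instance by the pair Grace–Sven via Grace – Kai – Sara – Sven. So the diameter is 3.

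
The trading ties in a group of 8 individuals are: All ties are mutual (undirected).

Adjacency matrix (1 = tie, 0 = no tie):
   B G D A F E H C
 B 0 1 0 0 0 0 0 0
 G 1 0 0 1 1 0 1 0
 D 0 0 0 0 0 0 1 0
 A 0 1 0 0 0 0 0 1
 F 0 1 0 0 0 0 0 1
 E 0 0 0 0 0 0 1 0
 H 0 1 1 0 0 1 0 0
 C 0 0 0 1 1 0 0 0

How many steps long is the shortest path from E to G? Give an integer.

One shortest route is E – H – G, which uses 2 edges, and E and G are not directly tied, so nothing shorter exists. So d(E,G) = 2.

2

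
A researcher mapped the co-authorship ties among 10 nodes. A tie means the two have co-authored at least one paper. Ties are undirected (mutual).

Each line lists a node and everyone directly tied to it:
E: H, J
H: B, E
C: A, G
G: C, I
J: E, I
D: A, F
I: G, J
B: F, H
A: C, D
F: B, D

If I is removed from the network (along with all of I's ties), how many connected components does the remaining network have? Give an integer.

I's neighbors (G and J) remain reachable from one another through other ties, so the rest of the network stays in one piece.

1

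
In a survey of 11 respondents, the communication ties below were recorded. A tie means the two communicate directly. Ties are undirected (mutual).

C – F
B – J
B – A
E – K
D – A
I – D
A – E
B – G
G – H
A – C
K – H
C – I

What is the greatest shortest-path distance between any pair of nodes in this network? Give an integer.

5

Eccentricity of each node (its greatest distance to any other): A:3, B:3, C:4, D:4, E:3, F:5, G:4, H:5, I:5, J:4, K:4.
The maximum eccentricity is 5, realized for instance by the pair H–I via H – G – B – A – D – I. So the diameter is 5.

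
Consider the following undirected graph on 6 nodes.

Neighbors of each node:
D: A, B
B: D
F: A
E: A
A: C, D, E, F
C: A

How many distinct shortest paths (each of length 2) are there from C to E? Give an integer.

1

The shortest distance is 2, and the only length-2 path is C–A–E. So there is exactly 1 shortest path.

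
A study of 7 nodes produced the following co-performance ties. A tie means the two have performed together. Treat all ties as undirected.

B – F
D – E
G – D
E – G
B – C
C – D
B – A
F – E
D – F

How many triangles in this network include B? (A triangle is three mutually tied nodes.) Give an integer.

B's neighbors are A, C, and F, but none of them are tied to each other, so no triangle contains B.

0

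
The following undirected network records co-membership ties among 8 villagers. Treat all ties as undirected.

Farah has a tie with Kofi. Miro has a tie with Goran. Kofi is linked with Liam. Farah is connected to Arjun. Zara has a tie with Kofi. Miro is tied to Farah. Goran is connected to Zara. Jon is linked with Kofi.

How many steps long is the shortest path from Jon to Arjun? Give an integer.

One shortest route is Jon – Kofi – Farah – Arjun, which uses 3 edges, and at distance 2 from Jon we only reach {Farah, Liam, Zara}, which does not include Arjun. So d(Jon,Arjun) = 3.

3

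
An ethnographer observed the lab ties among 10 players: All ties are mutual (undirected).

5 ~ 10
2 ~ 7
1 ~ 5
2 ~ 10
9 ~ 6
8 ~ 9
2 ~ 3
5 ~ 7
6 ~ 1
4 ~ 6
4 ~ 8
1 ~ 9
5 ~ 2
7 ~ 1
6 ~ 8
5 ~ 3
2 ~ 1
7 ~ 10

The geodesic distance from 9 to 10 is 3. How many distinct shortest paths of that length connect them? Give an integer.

3

The shortest distance is 3. The length-3 paths are: 9–1–7–10; 9–1–5–10; 9–1–2–10.
That gives 3 distinct shortest paths.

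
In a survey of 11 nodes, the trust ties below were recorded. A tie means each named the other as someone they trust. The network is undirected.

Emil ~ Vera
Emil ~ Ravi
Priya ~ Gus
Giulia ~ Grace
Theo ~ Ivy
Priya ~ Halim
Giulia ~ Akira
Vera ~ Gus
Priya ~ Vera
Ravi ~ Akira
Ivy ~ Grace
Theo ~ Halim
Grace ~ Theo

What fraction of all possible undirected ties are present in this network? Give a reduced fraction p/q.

There are 13 edges and 11 nodes, so the maximum possible is C(11,2) = 55.
Density = 13/55.

13/55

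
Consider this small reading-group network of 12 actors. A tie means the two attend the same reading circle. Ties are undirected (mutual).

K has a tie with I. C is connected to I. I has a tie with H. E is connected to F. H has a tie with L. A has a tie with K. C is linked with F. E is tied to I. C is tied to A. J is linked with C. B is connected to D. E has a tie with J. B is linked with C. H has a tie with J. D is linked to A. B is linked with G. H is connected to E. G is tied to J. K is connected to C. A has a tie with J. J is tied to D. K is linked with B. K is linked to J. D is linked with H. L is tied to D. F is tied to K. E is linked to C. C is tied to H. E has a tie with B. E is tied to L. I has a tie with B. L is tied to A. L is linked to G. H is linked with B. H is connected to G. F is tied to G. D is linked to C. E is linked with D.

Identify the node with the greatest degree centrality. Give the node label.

Degrees — A:5, B:7, C:9, D:7, E:8, F:4, G:5, H:8, I:5, J:7, K:6, L:5.
The maximum is 9, attained only by C.

C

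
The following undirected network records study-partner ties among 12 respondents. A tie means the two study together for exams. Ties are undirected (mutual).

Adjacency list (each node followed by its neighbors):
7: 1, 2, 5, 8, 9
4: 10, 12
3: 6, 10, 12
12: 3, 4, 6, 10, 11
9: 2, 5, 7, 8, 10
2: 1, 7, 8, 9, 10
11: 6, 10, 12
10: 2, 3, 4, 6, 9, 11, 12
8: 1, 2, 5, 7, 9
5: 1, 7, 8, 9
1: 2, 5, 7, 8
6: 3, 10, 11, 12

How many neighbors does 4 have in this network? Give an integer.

2

4 is directly tied to 10 and 12. That is 2 neighbors, so the degree of 4 is 2.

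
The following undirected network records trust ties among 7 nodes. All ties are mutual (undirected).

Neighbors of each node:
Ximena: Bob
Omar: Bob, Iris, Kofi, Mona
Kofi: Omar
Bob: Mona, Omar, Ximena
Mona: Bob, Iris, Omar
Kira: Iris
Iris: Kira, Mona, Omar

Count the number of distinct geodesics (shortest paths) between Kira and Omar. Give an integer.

1

The shortest distance is 2, and the only length-2 path is Kira–Iris–Omar. So there is exactly 1 shortest path.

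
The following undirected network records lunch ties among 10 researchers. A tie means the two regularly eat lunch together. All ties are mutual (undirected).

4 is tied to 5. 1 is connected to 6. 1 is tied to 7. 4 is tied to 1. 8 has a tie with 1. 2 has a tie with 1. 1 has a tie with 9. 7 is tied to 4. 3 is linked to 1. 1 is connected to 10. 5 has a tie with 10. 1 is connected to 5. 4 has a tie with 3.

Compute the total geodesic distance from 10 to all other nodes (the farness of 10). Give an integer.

16

Distances from 10: 1:1, 2:2, 3:2, 4:2, 5:1, 6:2, 7:2, 8:2, 9:2.
Sum = 1 + 2 + 2 + 2 + 1 + 2 + 2 + 2 + 2 = 16.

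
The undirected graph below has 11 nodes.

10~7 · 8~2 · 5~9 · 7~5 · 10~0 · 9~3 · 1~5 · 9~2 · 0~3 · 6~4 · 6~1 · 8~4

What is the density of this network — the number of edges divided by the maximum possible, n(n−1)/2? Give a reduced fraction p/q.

12/55

There are 12 edges and 11 nodes, so the maximum possible is C(11,2) = 55.
Density = 12/55.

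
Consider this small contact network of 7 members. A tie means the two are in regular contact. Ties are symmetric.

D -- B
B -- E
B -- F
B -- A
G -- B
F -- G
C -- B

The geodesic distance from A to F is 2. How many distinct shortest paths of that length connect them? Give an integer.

The shortest distance is 2, and the only length-2 path is A–B–F. So there is exactly 1 shortest path.

1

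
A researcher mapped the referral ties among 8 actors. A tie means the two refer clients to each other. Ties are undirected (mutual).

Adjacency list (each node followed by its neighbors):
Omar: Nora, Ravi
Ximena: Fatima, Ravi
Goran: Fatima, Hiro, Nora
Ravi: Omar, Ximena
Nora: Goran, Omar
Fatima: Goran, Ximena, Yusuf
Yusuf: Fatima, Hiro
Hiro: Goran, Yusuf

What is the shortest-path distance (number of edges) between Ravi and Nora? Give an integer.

One shortest route is Ravi – Omar – Nora, which uses 2 edges, and Ravi and Nora are not directly tied, so nothing shorter exists. So d(Ravi,Nora) = 2.

2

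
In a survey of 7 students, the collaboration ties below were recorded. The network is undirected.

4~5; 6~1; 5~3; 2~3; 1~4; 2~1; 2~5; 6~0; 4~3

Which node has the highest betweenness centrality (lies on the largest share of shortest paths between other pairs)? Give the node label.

Unnormalized betweenness of each node: 0:0, 1:25/3, 2:3, 3:1/3, 4:3, 5:1/3, 6:5.
1 has the largest value, 25/3, making it the main broker — the node through which the most shortest paths run.

1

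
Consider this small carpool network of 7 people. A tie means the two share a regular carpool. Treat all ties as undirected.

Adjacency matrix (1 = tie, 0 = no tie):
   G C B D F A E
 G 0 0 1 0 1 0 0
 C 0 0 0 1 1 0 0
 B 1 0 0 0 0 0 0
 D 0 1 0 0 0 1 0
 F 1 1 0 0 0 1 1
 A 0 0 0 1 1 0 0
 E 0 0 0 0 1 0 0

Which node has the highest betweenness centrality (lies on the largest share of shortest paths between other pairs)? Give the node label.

F

Unnormalized betweenness of each node: A:2, B:0, C:2, D:1/2, E:0, F:23/2, G:5.
F has the largest value, 23/2, making it the main broker — the node through which the most shortest paths run.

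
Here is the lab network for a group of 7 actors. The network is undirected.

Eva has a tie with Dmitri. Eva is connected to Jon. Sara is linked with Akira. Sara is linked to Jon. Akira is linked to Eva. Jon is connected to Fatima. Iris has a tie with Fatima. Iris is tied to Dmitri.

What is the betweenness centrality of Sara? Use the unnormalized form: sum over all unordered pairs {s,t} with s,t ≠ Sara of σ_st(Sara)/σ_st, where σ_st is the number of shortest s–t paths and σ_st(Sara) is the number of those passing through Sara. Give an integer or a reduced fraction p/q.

1

Pairs whose geodesics pass through Sara — Jon–Akira: 1/2; Fatima–Akira: 1/2.
All other pairs contribute 0.
Summing the contributions gives betweenness(Sara) = 1.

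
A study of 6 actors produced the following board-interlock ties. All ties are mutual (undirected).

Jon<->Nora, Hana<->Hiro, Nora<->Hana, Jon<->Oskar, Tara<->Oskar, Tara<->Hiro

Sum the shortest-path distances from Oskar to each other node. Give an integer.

9

Distances from Oskar: Hana:3, Hiro:2, Jon:1, Nora:2, Tara:1.
Sum = 3 + 2 + 1 + 2 + 1 = 9.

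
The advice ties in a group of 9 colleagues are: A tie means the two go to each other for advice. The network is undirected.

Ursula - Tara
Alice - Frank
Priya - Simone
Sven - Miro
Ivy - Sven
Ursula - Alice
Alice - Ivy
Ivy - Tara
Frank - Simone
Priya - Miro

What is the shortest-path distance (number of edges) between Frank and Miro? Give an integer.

One shortest route is Frank – Simone – Priya – Miro, which uses 3 edges, and at distance 2 from Frank we only reach {Ivy, Priya, Ursula}, which does not include Miro. So d(Frank,Miro) = 3.

3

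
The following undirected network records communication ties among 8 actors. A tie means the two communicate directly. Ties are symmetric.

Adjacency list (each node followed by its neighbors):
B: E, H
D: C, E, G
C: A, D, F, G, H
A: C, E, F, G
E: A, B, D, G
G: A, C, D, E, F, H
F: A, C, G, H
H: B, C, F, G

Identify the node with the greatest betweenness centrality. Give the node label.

Unnormalized betweenness of each node: A:5/6, B:1/2, C:5/3, D:1/3, E:17/6, F:1/3, G:3, H:5/2.
G has the largest value, 3, making it the main broker — the node through which the most shortest paths run.

G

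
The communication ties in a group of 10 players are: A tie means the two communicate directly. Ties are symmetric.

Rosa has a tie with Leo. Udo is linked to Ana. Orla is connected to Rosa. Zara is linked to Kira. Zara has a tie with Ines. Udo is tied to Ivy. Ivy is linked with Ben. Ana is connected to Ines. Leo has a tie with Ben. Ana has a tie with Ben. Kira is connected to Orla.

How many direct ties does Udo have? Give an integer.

2

Udo is directly tied to Ana and Ivy. That is 2 neighbors, so the degree of Udo is 2.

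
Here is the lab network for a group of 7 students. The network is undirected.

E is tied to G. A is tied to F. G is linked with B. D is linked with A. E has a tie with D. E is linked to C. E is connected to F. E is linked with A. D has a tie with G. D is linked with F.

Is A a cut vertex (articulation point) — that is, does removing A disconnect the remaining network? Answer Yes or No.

No

Even without A, every remaining node can still reach every other (the residual graph is connected), so A is not a cut vertex.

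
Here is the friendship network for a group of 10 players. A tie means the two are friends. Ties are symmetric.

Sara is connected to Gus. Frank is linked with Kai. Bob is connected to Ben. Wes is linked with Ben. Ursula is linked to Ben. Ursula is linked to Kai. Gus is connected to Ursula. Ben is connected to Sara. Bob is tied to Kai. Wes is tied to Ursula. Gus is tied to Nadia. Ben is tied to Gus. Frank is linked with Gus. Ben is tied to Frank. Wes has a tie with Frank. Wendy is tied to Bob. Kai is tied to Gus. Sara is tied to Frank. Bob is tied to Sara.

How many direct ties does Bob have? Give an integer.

Bob is directly tied to Ben, Kai, Sara, and Wendy. That is 4 neighbors, so the degree of Bob is 4.

4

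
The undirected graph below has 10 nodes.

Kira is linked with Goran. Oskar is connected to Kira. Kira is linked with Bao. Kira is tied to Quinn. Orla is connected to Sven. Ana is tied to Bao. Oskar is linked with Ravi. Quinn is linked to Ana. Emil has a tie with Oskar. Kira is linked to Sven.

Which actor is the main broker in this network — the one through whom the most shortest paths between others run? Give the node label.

Kira

Unnormalized betweenness of each node: Ana:1/2, Bao:7/2, Emil:0, Goran:0, Kira:59/2, Orla:0, Oskar:15, Quinn:7/2, Ravi:0, Sven:8.
Kira has the largest value, 59/2, making it the main broker — the node through which the most shortest paths run.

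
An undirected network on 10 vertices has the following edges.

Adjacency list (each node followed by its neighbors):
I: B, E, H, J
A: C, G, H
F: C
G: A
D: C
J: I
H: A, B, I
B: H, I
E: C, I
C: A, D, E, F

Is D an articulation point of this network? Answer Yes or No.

Even without D, every remaining node can still reach every other (the residual graph is connected), so D is not a cut vertex.

No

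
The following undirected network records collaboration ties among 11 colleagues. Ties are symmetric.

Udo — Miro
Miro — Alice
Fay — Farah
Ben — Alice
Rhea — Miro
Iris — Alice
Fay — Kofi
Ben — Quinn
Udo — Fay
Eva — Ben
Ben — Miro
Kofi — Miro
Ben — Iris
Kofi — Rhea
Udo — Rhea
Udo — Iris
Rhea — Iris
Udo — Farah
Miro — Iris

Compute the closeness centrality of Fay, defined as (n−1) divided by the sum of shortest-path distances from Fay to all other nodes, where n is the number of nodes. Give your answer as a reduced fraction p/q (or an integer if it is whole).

Distances from Fay: Alice:3, Ben:3, Eva:4, Farah:1, Iris:2, Kofi:1, Miro:2, Quinn:4, Rhea:2, Udo:1. Sum = 23.
n = 11, so closeness = 10/23.

10/23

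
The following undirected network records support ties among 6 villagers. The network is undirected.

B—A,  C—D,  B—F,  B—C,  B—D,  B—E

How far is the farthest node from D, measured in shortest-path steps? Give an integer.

2

Distances from D: A:2, B:1, C:1, E:2, F:2.
The largest is 2 (to F, E, and A), so the eccentricity of D is 2.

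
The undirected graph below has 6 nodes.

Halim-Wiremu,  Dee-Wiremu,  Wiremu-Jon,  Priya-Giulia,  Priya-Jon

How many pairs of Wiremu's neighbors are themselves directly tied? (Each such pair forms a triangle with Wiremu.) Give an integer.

Wiremu's neighbors are Dee, Halim, and Jon, but none of them are tied to each other, so no triangle contains Wiremu.

0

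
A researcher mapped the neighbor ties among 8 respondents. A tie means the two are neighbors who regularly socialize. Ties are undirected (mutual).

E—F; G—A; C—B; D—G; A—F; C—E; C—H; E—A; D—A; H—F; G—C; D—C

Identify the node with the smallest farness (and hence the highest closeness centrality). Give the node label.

C

Farness (sum of distances to all others) for each node — A:11, B:15, C:9, D:11, E:11, F:12, G:11, H:12.
The smallest farness is 9, for C, so C has the highest closeness.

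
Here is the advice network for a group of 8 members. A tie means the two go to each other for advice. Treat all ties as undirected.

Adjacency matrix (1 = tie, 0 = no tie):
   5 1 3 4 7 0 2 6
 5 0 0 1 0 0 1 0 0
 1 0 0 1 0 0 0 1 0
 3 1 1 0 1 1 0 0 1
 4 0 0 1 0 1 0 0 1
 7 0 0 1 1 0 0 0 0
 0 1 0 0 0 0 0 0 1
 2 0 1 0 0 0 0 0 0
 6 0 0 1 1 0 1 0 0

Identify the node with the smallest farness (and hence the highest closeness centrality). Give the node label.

Farness (sum of distances to all others) for each node — 0:16, 1:13, 2:19, 3:9, 4:12, 5:13, 6:12, 7:14.
The smallest farness is 9, for 3, so 3 has the highest closeness.

3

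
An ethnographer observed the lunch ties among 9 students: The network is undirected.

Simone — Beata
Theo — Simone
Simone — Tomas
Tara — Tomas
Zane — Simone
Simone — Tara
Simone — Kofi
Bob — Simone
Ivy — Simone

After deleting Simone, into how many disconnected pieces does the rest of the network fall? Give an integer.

Without Simone, the remaining ties split the others into: {Beata}; {Bob}; {Zane}; {Theo}; {Ivy}; {Tara, Tomas}; {Kofi}.
That's 7 separate components.

7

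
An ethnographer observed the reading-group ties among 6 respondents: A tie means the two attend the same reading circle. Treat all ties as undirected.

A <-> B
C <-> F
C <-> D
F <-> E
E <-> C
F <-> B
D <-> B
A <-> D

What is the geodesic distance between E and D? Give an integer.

One shortest route is E – C – D, which uses 2 edges, and E and D are not directly tied, so nothing shorter exists. So d(E,D) = 2.

2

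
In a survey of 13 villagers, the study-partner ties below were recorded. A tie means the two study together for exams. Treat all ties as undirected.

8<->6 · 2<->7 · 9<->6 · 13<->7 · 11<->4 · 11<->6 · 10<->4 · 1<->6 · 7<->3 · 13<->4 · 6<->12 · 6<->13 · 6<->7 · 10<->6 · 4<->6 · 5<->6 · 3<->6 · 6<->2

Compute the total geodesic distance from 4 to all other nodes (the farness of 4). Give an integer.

20

Distances from 4: 1:2, 2:2, 3:2, 5:2, 6:1, 7:2, 8:2, 9:2, 10:1, 11:1, 12:2, 13:1.
Sum = 2 + 2 + 2 + 2 + 1 + 2 + 2 + 2 + 1 + 1 + 2 + 1 = 20.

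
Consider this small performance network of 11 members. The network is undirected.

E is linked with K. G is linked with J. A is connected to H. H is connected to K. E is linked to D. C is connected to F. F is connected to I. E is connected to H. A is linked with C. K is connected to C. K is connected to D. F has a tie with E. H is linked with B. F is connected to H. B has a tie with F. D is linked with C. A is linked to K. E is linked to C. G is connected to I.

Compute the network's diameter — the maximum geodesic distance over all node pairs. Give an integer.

Eccentricity of each node (its greatest distance to any other): A:5, B:4, C:4, D:5, E:4, F:3, G:4, H:4, I:3, J:5, K:5.
The maximum eccentricity is 5, realized for instance by the pair K–J via K – C – F – I – G – J. So the diameter is 5.

5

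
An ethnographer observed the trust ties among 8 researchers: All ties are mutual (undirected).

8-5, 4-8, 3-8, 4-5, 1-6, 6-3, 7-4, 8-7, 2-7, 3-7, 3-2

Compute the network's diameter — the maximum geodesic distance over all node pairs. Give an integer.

Eccentricity of each node (its greatest distance to any other): 1:4, 2:3, 3:2, 4:4, 5:4, 6:3, 7:3, 8:3.
The maximum eccentricity is 4, realized for instance by the pair 5–1 via 5 – 8 – 3 – 6 – 1. So the diameter is 4.

4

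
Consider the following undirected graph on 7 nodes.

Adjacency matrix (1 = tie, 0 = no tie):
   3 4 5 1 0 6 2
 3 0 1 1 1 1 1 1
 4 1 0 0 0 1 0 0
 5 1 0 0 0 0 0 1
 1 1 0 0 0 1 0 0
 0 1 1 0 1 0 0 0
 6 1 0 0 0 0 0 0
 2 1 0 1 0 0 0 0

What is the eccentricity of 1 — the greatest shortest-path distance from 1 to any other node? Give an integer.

2

Distances from 1: 0:1, 2:2, 3:1, 4:2, 5:2, 6:2.
The largest is 2 (to 4, 5, 6, and 2), so the eccentricity of 1 is 2.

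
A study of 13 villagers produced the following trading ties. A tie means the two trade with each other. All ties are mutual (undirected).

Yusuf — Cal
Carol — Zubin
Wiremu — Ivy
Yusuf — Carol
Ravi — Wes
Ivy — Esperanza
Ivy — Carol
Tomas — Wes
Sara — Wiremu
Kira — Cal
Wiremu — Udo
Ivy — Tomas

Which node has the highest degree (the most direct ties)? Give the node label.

Ivy

Degrees — Cal:2, Carol:3, Esperanza:1, Ivy:4, Kira:1, Ravi:1, Sara:1, Tomas:2, Udo:1, Wes:2, Wiremu:3, Yusuf:2, Zubin:1.
The maximum is 4, attained only by Ivy.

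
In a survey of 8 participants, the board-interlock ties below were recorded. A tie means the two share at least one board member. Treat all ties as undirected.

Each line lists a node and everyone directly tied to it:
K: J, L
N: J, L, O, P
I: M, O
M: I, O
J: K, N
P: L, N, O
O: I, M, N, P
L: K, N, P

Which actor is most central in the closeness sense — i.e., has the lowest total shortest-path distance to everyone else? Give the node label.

N

Farness (sum of distances to all others) for each node — I:16, J:14, K:17, L:13, M:16, N:10, O:11, P:11.
The smallest farness is 10, for N, so N has the highest closeness.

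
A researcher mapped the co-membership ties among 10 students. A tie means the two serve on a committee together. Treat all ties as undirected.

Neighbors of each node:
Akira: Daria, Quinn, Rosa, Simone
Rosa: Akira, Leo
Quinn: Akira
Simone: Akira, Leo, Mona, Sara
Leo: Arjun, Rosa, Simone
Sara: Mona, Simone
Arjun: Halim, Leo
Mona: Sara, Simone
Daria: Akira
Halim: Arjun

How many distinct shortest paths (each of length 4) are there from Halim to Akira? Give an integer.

2

The shortest distance is 4. The length-4 paths are: Halim–Arjun–Leo–Rosa–Akira; Halim–Arjun–Leo–Simone–Akira.
That gives 2 distinct shortest paths.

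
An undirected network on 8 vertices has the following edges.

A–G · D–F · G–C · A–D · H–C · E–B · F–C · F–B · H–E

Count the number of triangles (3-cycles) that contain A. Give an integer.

A's neighbors are D and G, but none of them are tied to each other, so no triangle contains A.

0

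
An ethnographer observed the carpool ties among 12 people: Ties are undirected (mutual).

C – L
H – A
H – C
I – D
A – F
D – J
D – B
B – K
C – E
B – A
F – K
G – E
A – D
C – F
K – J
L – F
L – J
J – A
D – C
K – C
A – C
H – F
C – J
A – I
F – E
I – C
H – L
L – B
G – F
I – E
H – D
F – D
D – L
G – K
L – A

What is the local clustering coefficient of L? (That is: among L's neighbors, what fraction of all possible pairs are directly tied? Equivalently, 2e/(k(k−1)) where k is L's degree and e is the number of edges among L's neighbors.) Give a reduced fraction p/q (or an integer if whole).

5/7

L's neighbors: A, B, C, D, F, H, and J (k = 7).
Possible neighbor pairs: C(7,2) = 21. Edges among them: A–B, A–C, A–D, A–F, A–H, A–J, B–D, C–D, C–F, C–H, C–J, D–F, D–H, D–J, F–H → e = 15.
Clustering(L) = 15/21 = 5/7.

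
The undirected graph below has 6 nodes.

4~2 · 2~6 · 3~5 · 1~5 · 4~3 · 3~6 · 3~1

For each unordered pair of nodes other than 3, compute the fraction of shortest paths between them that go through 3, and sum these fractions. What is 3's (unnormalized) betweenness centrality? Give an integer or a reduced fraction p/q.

Pairs whose geodesics pass through 3 — 2–5: 2/2; 2–1: 2/2; 6–4: 1/2; 6–5: 1; 6–1: 1; 4–5: 1; 4–1: 1.
All other pairs contribute 0.
Summing the contributions gives betweenness(3) = 13/2.

13/2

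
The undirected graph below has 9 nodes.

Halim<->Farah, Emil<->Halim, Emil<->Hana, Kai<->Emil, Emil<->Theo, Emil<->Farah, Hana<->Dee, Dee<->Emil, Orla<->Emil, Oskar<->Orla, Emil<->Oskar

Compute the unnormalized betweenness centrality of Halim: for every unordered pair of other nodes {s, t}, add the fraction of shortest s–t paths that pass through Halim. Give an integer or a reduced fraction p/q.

No shortest path between any pair of other nodes passes through Halim.
Summing the contributions gives betweenness(Halim) = 0.

0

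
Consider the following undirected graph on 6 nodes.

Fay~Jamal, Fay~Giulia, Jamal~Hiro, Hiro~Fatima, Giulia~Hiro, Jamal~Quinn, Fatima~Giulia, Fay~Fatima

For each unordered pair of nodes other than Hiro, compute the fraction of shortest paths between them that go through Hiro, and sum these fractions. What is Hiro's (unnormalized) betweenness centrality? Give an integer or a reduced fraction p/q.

2

Pairs whose geodesics pass through Hiro — Jamal–Giulia: 1/2; Jamal–Fatima: 1/2; Quinn–Giulia: 1/2; Quinn–Fatima: 1/2.
All other pairs contribute 0.
Summing the contributions gives betweenness(Hiro) = 2.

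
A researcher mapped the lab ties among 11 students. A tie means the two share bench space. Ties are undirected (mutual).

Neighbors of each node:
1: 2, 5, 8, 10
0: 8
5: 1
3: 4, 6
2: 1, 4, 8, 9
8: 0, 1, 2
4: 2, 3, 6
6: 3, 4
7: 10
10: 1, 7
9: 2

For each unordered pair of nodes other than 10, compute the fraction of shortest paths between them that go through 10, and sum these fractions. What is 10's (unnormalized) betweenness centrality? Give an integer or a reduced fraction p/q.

Pairs whose geodesics pass through 10 — 0–7: 1; 4–7: 1; 9–7: 1; 3–7: 1; 5–7: 1; 1–7: 1; 7–2: 1; 7–6: 1; 7–8: 1.
All other pairs contribute 0.
Summing the contributions gives betweenness(10) = 9.

9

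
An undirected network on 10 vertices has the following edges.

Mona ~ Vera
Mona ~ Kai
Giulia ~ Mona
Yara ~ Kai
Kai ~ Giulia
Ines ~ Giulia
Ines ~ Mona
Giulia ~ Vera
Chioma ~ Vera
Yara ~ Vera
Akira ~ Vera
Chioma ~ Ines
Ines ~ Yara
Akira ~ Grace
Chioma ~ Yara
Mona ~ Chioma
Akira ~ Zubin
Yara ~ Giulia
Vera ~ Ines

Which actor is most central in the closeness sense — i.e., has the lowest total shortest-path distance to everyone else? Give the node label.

Farness (sum of distances to all others) for each node — Akira:16, Chioma:16, Giulia:15, Grace:24, Ines:15, Kai:20, Mona:15, Vera:12, Yara:15, Zubin:24.
The smallest farness is 12, for Vera, so Vera has the highest closeness.

Vera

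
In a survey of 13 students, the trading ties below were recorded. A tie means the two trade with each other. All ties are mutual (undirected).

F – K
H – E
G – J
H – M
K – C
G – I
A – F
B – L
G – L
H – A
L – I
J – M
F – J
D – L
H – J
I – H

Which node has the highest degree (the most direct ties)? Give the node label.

H

Degrees — A:2, B:1, C:1, D:1, E:1, F:3, G:3, H:5, I:3, J:4, K:2, L:4, M:2.
The maximum is 5, attained only by H.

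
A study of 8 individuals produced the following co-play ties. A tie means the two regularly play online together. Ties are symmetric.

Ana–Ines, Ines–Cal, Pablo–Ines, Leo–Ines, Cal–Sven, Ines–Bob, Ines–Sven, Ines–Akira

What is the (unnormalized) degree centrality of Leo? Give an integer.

1

Leo is directly tied to Ines. That is 1 neighbor, so the degree of Leo is 1.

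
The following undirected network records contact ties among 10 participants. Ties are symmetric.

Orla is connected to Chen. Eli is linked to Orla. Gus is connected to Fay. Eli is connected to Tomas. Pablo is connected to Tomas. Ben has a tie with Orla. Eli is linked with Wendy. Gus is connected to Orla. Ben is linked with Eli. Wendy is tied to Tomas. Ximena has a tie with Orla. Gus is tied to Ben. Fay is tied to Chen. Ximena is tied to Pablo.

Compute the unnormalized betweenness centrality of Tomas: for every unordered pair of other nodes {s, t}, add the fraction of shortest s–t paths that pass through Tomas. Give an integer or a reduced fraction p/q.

3

Pairs whose geodesics pass through Tomas — Pablo–Wendy: 1; Pablo–Eli: 1; Pablo–Ben: 1/2; Wendy–Ximena: 1/2.
All other pairs contribute 0.
Summing the contributions gives betweenness(Tomas) = 3.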